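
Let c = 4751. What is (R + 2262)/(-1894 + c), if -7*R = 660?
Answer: 15174/19999 ≈ 0.75874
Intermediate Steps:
R = -660/7 (R = -⅐*660 = -660/7 ≈ -94.286)
(R + 2262)/(-1894 + c) = (-660/7 + 2262)/(-1894 + 4751) = (15174/7)/2857 = (15174/7)*(1/2857) = 15174/19999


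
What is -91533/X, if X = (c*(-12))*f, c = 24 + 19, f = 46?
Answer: 30511/7912 ≈ 3.8563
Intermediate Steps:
c = 43
X = -23736 (X = (43*(-12))*46 = -516*46 = -23736)
-91533/X = -91533/(-23736) = -91533*(-1/23736) = 30511/7912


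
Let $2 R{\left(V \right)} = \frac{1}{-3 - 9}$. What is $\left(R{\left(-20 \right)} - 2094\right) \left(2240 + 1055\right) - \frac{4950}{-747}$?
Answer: $- \frac{13744522445}{1992} \approx -6.8999 \cdot 10^{6}$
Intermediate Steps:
$R{\left(V \right)} = - \frac{1}{24}$ ($R{\left(V \right)} = \frac{1}{2 \left(-3 - 9\right)} = \frac{1}{2 \left(-12\right)} = \frac{1}{2} \left(- \frac{1}{12}\right) = - \frac{1}{24}$)
$\left(R{\left(-20 \right)} - 2094\right) \left(2240 + 1055\right) - \frac{4950}{-747} = \left(- \frac{1}{24} - 2094\right) \left(2240 + 1055\right) - \frac{4950}{-747} = \left(- \frac{50257}{24}\right) 3295 - - \frac{550}{83} = - \frac{165596815}{24} + \frac{550}{83} = - \frac{13744522445}{1992}$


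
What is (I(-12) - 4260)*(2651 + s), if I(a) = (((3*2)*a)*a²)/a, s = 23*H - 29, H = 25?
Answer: -10857012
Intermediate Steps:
s = 546 (s = 23*25 - 29 = 575 - 29 = 546)
I(a) = 6*a² (I(a) = ((6*a)*a²)/a = (6*a³)/a = 6*a²)
(I(-12) - 4260)*(2651 + s) = (6*(-12)² - 4260)*(2651 + 546) = (6*144 - 4260)*3197 = (864 - 4260)*3197 = -3396*3197 = -10857012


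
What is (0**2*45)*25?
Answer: 0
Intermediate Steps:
(0**2*45)*25 = (0*45)*25 = 0*25 = 0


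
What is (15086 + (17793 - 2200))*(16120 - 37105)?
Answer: -643798815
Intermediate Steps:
(15086 + (17793 - 2200))*(16120 - 37105) = (15086 + 15593)*(-20985) = 30679*(-20985) = -643798815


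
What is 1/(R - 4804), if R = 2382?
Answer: -1/2422 ≈ -0.00041288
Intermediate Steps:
1/(R - 4804) = 1/(2382 - 4804) = 1/(-2422) = -1/2422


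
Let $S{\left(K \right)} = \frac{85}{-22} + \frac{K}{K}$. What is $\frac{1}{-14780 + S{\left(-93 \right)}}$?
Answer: $- \frac{22}{325223} \approx -6.7646 \cdot 10^{-5}$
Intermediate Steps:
$S{\left(K \right)} = - \frac{63}{22}$ ($S{\left(K \right)} = 85 \left(- \frac{1}{22}\right) + 1 = - \frac{85}{22} + 1 = - \frac{63}{22}$)
$\frac{1}{-14780 + S{\left(-93 \right)}} = \frac{1}{-14780 - \frac{63}{22}} = \frac{1}{- \frac{325223}{22}} = - \frac{22}{325223}$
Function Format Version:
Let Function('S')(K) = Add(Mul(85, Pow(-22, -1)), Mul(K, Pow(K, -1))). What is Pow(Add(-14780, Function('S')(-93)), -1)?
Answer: Rational(-22, 325223) ≈ -6.7646e-5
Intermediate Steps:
Function('S')(K) = Rational(-63, 22) (Function('S')(K) = Add(Mul(85, Rational(-1, 22)), 1) = Add(Rational(-85, 22), 1) = Rational(-63, 22))
Pow(Add(-14780, Function('S')(-93)), -1) = Pow(Add(-14780, Rational(-63, 22)), -1) = Pow(Rational(-325223, 22), -1) = Rational(-22, 325223)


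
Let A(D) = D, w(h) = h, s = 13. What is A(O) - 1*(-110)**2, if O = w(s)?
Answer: -12087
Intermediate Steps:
O = 13
A(O) - 1*(-110)**2 = 13 - 1*(-110)**2 = 13 - 1*12100 = 13 - 12100 = -12087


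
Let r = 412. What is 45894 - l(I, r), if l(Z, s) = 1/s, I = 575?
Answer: 18908327/412 ≈ 45894.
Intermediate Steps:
45894 - l(I, r) = 45894 - 1/412 = 18908327/412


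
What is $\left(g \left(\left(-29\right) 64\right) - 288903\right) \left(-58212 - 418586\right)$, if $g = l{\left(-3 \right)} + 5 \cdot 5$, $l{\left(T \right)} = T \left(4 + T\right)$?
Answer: $157216988530$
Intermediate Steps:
$g = 22$ ($g = - 3 \left(4 - 3\right) + 5 \cdot 5 = \left(-3\right) 1 + 25 = -3 + 25 = 22$)
$\left(g \left(\left(-29\right) 64\right) - 288903\right) \left(-58212 - 418586\right) = \left(22 \left(\left(-29\right) 64\right) - 288903\right) \left(-58212 - 418586\right) = \left(22 \left(-1856\right) - 288903\right) \left(-476798\right) = \left(-40832 - 288903\right) \left(-476798\right) = \left(-329735\right) \left(-476798\right) = 157216988530$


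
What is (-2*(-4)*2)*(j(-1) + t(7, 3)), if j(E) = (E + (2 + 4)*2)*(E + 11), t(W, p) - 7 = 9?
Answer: 2016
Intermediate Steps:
t(W, p) = 16 (t(W, p) = 7 + 9 = 16)
j(E) = (11 + E)*(12 + E) (j(E) = (E + 6*2)*(11 + E) = (E + 12)*(11 + E) = (12 + E)*(11 + E) = (11 + E)*(12 + E))
(-2*(-4)*2)*(j(-1) + t(7, 3)) = (-2*(-4)*2)*((132 + (-1)**2 + 23*(-1)) + 16) = (8*2)*((132 + 1 - 23) + 16) = 16*(110 + 16) = 16*126 = 2016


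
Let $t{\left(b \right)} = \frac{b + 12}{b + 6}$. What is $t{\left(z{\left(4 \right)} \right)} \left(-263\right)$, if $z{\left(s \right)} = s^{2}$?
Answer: $- \frac{3682}{11} \approx -334.73$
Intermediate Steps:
$t{\left(b \right)} = \frac{12 + b}{6 + b}$
$t{\left(z{\left(4 \right)} \right)} \left(-263\right) = \frac{12 + 4^{2}}{6 + 4^{2}} \left(-263\right) = \frac{12 + 16}{6 + 16} \left(-263\right) = \frac{1}{22} \cdot 28 \left(-263\right) = \frac{14}{11} \left(-263\right) = - \frac{3682}{11}$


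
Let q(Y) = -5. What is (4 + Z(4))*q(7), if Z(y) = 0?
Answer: -20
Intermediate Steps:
(4 + Z(4))*q(7) = (4 + 0)*(-5) = 4*(-5) = -20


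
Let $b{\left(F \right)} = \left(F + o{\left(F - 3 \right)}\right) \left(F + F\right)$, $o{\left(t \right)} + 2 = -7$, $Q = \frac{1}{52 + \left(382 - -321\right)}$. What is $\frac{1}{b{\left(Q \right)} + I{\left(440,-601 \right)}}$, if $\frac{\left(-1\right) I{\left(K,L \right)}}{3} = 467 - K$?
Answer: $- \frac{570025}{46185613} \approx -0.012342$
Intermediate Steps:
$I{\left(K,L \right)} = -1401 + 3 K$ ($I{\left(K,L \right)} = - 3 \left(467 - K\right) = -1401 + 3 K$)
$Q = \frac{1}{755}$ ($Q = \frac{1}{52 + \left(382 + 321\right)} = \frac{1}{52 + 703} = \frac{1}{755} \approx 0.0013245$)
$o{\left(t \right)} = -9$ ($o{\left(t \right)} = -2 - 7 = -9$)
$b{\left(F \right)} = 2 F \left(-9 + F\right)$ ($b{\left(F \right)} = \left(F - 9\right) \left(F + F\right) = \left(-9 + F\right) 2 F = 2 F \left(-9 + F\right)$)
$\frac{1}{b{\left(Q \right)} + I{\left(440,-601 \right)}} = \frac{1}{2 \cdot \frac{1}{755} \left(-9 + \frac{1}{755}\right) + \left(-1401 + 3 \cdot 440\right)} = \frac{1}{2 \cdot \frac{1}{755} \left(- \frac{6794}{755}\right) + \left(-1401 + 1320\right)} = \frac{1}{- \frac{13588}{570025} - 81} = \frac{1}{- \frac{46185613}{570025}} = - \frac{570025}{46185613}$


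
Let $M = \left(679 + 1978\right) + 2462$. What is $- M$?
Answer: $-5119$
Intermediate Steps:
$M = 5119$ ($M = 2657 + 2462 = 5119$)
$- M = \left(-1\right) 5119 = -5119$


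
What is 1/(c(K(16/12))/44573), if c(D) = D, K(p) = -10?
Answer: -44573/10 ≈ -4457.3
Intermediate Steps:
1/(c(K(16/12))/44573) = 1/(-10/44573) = -44573/10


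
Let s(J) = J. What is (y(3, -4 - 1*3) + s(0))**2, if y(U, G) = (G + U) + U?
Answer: 1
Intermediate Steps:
y(U, G) = G + 2*U
(y(3, -4 - 1*3) + s(0))**2 = (((-4 - 1*3) + 2*3) + 0)**2 = (((-4 - 3) + 6) + 0)**2 = ((-7 + 6) + 0)**2 = (-1 + 0)**2 = (-1)**2 = 1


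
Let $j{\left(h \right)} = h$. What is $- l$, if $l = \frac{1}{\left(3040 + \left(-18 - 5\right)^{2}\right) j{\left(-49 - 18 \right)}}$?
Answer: $\frac{1}{239123} \approx 4.182 \cdot 10^{-6}$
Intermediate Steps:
$l = - \frac{1}{239123}$ ($l = \frac{1}{\left(3040 + \left(-18 - 5\right)^{2}\right) \left(-49 - 18\right)} = \frac{1}{\left(3040 + \left(-23\right)^{2}\right) \left(-67\right)} = \frac{1}{3040 + 529} \left(- \frac{1}{67}\right) = \frac{1}{3569} \left(- \frac{1}{67}\right) = - \frac{1}{239123} \approx -4.182 \cdot 10^{-6}$)
$- l = \left(-1\right) \left(- \frac{1}{239123}\right) = \frac{1}{239123}$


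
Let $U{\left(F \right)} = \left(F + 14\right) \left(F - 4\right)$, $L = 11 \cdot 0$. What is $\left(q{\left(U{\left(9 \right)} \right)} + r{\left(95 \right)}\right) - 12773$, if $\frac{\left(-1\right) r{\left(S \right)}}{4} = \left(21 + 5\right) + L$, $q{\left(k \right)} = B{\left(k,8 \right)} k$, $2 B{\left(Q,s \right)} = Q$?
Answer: $- \frac{12529}{2} \approx -6264.5$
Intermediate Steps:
$L = 0$
$B{\left(Q,s \right)} = \frac{Q}{2}$
$U{\left(F \right)} = \left(-4 + F\right) \left(14 + F\right)$ ($U{\left(F \right)} = \left(14 + F\right) \left(-4 + F\right) = \left(-4 + F\right) \left(14 + F\right)$)
$q{\left(k \right)} = \frac{k^{2}}{2}$ ($q{\left(k \right)} = \frac{k}{2} k = \frac{k^{2}}{2}$)
$r{\left(S \right)} = -104$ ($r{\left(S \right)} = - 4 \left(\left(21 + 5\right) + 0\right) = - 4 \left(26 + 0\right) = \left(-4\right) 26 = -104$)
$\left(q{\left(U{\left(9 \right)} \right)} + r{\left(95 \right)}\right) - 12773 = \left(\frac{\left(-56 + 9^{2} + 10 \cdot 9\right)^{2}}{2} - 104\right) - 12773 = \left(\frac{\left(-56 + 81 + 90\right)^{2}}{2} - 104\right) - 12773 = \left(\frac{115^{2}}{2} - 104\right) - 12773 = \left(\frac{1}{2} \cdot 13225 - 104\right) - 12773 = \left(\frac{13225}{2} - 104\right) - 12773 = \frac{13017}{2} - 12773 = - \frac{12529}{2}$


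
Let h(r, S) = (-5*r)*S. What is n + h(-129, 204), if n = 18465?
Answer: 150045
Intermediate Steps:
h(r, S) = -5*S*r
n + h(-129, 204) = 18465 - 5*204*(-129) = 18465 + 131580 = 150045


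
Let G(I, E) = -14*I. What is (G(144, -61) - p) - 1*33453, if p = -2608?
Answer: -32861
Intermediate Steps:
(G(144, -61) - p) - 1*33453 = (-14*144 - 1*(-2608)) - 1*33453 = (-2016 + 2608) - 33453 = 592 - 33453 = -32861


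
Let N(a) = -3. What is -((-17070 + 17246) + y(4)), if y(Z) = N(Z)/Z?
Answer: -701/4 ≈ -175.25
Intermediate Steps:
y(Z) = -3/Z
-((-17070 + 17246) + y(4)) = -((-17070 + 17246) - 3/4) = -(176 - 3*1/4) = -(176 - 3/4) = -1*701/4 = -701/4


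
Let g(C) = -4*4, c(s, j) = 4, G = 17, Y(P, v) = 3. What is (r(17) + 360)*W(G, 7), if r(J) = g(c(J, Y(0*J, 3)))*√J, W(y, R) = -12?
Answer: -4320 + 192*√17 ≈ -3528.4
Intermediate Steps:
g(C) = -16
r(J) = -16*√J
(r(17) + 360)*W(G, 7) = (-16*√17 + 360)*(-12) = (360 - 16*√17)*(-12) = -4320 + 192*√17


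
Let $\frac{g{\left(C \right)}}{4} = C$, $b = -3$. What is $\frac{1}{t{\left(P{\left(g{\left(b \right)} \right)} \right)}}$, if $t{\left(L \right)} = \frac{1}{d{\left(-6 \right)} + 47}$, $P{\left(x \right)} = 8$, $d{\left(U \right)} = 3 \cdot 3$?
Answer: $56$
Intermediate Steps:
$d{\left(U \right)} = 9$
$g{\left(C \right)} = 4 C$
$t{\left(L \right)} = \frac{1}{56}$ ($t{\left(L \right)} = \frac{1}{9 + 47} = \frac{1}{56}$)
$\frac{1}{t{\left(P{\left(g{\left(b \right)} \right)} \right)}} = \frac{1}{\frac{1}{56}} = 56$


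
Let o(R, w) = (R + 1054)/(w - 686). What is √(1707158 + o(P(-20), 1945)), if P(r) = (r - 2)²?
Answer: 14*√13806049215/1259 ≈ 1306.6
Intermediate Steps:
P(r) = (-2 + r)²
o(R, w) = (1054 + R)/(-686 + w)
√(1707158 + o(P(-20), 1945)) = √(1707158 + (1054 + (-2 - 20)²)/(-686 + 1945)) = √(1707158 + (1054 + (-22)²)/1259) = √(1707158 + (1054 + 484)/1259) = √(1707158 + (1/1259)*1538) = √(1707158 + 1538/1259) = √(2149313460/1259) = 14*√13806049215/1259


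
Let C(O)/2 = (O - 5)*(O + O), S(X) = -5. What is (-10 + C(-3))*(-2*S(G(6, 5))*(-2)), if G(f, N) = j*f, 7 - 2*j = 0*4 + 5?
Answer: -1720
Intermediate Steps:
j = 1 (j = 7/2 - (0*4 + 5)/2 = 7/2 - (0 + 5)/2 = 7/2 - ½*5 = 7/2 - 5/2 = 1)
G(f, N) = f (G(f, N) = 1*f = f)
C(O) = 4*O*(-5 + O) (C(O) = 2*((O - 5)*(O + O)) = 2*((-5 + O)*(2*O)) = 2*(2*O*(-5 + O)) = 4*O*(-5 + O))
(-10 + C(-3))*(-2*S(G(6, 5))*(-2)) = (-10 + 4*(-3)*(-5 - 3))*(-2*(-5)*(-2)) = (-10 + 4*(-3)*(-8))*(10*(-2)) = (-10 + 96)*(-20) = 86*(-20) = -1720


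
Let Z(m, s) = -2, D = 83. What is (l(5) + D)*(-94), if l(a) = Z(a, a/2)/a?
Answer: -38822/5 ≈ -7764.4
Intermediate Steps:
l(a) = -2/a
(l(5) + D)*(-94) = (-2/5 + 83)*(-94) = (413/5)*(-94) = -38822/5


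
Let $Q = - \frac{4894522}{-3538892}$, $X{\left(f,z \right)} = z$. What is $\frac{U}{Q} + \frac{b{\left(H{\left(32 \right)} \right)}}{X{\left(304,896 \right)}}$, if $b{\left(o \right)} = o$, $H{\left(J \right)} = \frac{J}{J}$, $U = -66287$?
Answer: $- \frac{105092972786531}{2192745856} \approx -47928.0$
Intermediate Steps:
$H{\left(J \right)} = 1$
$Q = \frac{2447261}{1769446}$ ($Q = \left(-4894522\right) \left(- \frac{1}{3538892}\right) = \frac{2447261}{1769446} \approx 1.3831$)
$\frac{U}{Q} + \frac{b{\left(H{\left(32 \right)} \right)}}{X{\left(304,896 \right)}} = - \frac{66287}{\frac{2447261}{1769446}} + 1 \cdot \frac{1}{896} = \left(-66287\right) \frac{1769446}{2447261} + 1 \cdot \frac{1}{896} = - \frac{117291267002}{2447261} + \frac{1}{896} = - \frac{105092972786531}{2192745856}$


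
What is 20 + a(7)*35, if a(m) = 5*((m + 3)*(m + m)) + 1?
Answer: 24555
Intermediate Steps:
a(m) = 1 + 10*m*(3 + m) (a(m) = 5*((3 + m)*(2*m)) + 1 = 5*(2*m*(3 + m)) + 1 = 10*m*(3 + m) + 1 = 1 + 10*m*(3 + m))
20 + a(7)*35 = 20 + (1 + 10*7**2 + 30*7)*35 = 20 + (1 + 10*49 + 210)*35 = 20 + (1 + 490 + 210)*35 = 20 + 701*35 = 20 + 24535 = 24555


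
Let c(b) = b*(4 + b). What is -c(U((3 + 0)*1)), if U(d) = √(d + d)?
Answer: -6 - 4*√6 ≈ -15.798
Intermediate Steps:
U(d) = √2*√d (U(d) = √(2*d) = √2*√d)
-c(U((3 + 0)*1)) = -√2*√((3 + 0)*1)*(4 + √2*√((3 + 0)*1)) = -√2*√(3*1)*(4 + √2*√(3*1)) = -√2*√3*(4 + √2*√3) = -√6*(4 + √6)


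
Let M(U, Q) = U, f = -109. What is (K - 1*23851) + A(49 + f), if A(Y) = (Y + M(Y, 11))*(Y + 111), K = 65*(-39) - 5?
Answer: -32511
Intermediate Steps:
K = -2540 (K = -2535 - 5 = -2540)
A(Y) = 2*Y*(111 + Y) (A(Y) = (Y + Y)*(Y + 111) = (2*Y)*(111 + Y) = 2*Y*(111 + Y))
(K - 1*23851) + A(49 + f) = (-2540 - 1*23851) + 2*(49 - 109)*(111 + (49 - 109)) = (-2540 - 23851) + 2*(-60)*(111 - 60) = -26391 + 2*(-60)*51 = -26391 - 6120 = -32511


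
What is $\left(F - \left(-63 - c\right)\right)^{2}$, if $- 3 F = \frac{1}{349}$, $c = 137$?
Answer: $\frac{43847941201}{1096209} \approx 40000.0$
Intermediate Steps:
$F = - \frac{1}{1047}$ ($F = - \frac{1}{3 \cdot 349} = \left(- \frac{1}{3}\right) \frac{1}{349} = - \frac{1}{1047} \approx -0.00095511$)
$\left(F - \left(-63 - c\right)\right)^{2} = \left(- \frac{1}{1047} - \left(-63 - 137\right)\right)^{2} = \left(- \frac{1}{1047} - -200\right)^{2} = \left(- \frac{1}{1047} + 200\right)^{2} = \left(\frac{209399}{1047}\right)^{2} = \frac{43847941201}{1096209}$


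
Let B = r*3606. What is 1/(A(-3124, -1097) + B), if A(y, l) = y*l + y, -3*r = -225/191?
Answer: 191/654236114 ≈ 2.9194e-7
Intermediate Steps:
r = 75/191 (r = -(-75)/191 = -1/3*(-225/191) = 75/191 ≈ 0.39267)
A(y, l) = y + l*y (A(y, l) = l*y + y = y + l*y)
B = 270450/191 (B = (75/191)*3606 = 270450/191 ≈ 1416.0)
1/(A(-3124, -1097) + B) = 1/(-3124*(1 - 1097) + 270450/191) = 1/(-3124*(-1096) + 270450/191) = 1/(3423904 + 270450/191) = 1/(654236114/191) = 191/654236114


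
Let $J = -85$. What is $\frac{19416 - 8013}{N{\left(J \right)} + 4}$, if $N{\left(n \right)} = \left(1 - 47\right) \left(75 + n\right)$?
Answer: $\frac{11403}{464} \approx 24.575$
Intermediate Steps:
$N{\left(n \right)} = -3450 - 46 n$ ($N{\left(n \right)} = - 46 \left(75 + n\right) = -3450 - 46 n$)
$\frac{19416 - 8013}{N{\left(J \right)} + 4} = \frac{19416 - 8013}{\left(-3450 - -3910\right) + 4} = \frac{11403}{\left(-3450 + 3910\right) + 4} = \frac{11403}{460 + 4} = \frac{11403}{464}$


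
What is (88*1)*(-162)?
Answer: -14256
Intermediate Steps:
(88*1)*(-162) = 88*(-162) = -14256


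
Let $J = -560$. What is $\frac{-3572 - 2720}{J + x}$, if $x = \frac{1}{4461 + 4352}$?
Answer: $\frac{55451396}{4935279} \approx 11.236$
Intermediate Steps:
$x = \frac{1}{8813} \approx 0.00011347$
$\frac{-3572 - 2720}{J + x} = \frac{-3572 - 2720}{-560 + \frac{1}{8813}} = - \frac{6292}{- \frac{4935279}{8813}} = \left(-6292\right) \left(- \frac{8813}{4935279}\right) = \frac{55451396}{4935279}$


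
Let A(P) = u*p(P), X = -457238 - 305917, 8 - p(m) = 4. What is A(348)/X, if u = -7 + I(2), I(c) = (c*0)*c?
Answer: 28/763155 ≈ 3.6690e-5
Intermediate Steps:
p(m) = 4 (p(m) = 8 - 1*4 = 8 - 4 = 4)
I(c) = 0 (I(c) = 0*c = 0)
X = -763155
u = -7 (u = -7 + 0 = -7)
A(P) = -28 (A(P) = -7*4 = -28)
A(348)/X = -28/(-763155) = -28*(-1/763155) = 28/763155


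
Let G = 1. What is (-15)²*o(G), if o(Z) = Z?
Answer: 225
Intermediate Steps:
(-15)²*o(G) = (-15)²*1 = 225*1 = 225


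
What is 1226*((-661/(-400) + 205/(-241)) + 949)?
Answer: 56126832313/48200 ≈ 1.1645e+6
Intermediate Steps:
1226*((-661/(-400) + 205/(-241)) + 949) = 1226*((-661*(-1/400) + 205*(-1/241)) + 949) = 1226*((661/400 - 205/241) + 949) = 1226*(77301/96400 + 949) = 1226*(91560901/96400) = 56126832313/48200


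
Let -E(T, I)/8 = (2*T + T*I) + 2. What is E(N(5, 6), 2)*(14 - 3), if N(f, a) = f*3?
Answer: -5456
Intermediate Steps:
N(f, a) = 3*f
E(T, I) = -16 - 16*T - 8*I*T (E(T, I) = -8*((2*T + T*I) + 2) = -8*((2*T + I*T) + 2) = -8*(2 + 2*T + I*T) = -16 - 16*T - 8*I*T)
E(N(5, 6), 2)*(14 - 3) = (-16 - 48*5 - 8*2*3*5)*(14 - 3) = (-16 - 16*15 - 8*2*15)*11 = (-16 - 240 - 240)*11 = -496*11 = -5456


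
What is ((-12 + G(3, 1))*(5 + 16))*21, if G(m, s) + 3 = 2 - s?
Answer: -6174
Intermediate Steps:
G(m, s) = -1 - s (G(m, s) = -3 + (2 - s) = -1 - s)
((-12 + G(3, 1))*(5 + 16))*21 = ((-12 + (-1 - 1*1))*(5 + 16))*21 = ((-12 + (-1 - 1))*21)*21 = ((-12 - 2)*21)*21 = -14*21*21 = -294*21 = -6174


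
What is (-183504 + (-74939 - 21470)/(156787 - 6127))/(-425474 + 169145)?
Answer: 27646809049/38618527140 ≈ 0.71589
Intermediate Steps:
(-183504 + (-74939 - 21470)/(156787 - 6127))/(-425474 + 169145) = (-183504 - 96409/150660)/(-256329) = (-183504 - 96409*1/150660)*(-1/256329) = (-183504 - 96409/150660)*(-1/256329) = -27646809049/150660*(-1/256329) = 27646809049/38618527140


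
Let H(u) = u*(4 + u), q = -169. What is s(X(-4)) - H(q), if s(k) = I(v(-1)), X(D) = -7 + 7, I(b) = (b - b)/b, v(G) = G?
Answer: -27885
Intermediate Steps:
I(b) = 0 (I(b) = 0/b = 0)
X(D) = 0
s(k) = 0
s(X(-4)) - H(q) = 0 - (-169)*(4 - 169) = 0 - (-169)*(-165) = 0 - 1*27885 = 0 - 27885 = -27885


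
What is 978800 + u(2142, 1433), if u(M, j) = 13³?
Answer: 980997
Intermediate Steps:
u(M, j) = 2197
978800 + u(2142, 1433) = 978800 + 2197 = 980997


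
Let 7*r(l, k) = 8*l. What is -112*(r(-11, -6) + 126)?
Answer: -12704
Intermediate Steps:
r(l, k) = 8*l/7 (r(l, k) = (8*l)/7 = 8*l/7)
-112*(r(-11, -6) + 126) = -112*((8/7)*(-11) + 126) = -112*(-88/7 + 126) = -112*794/7 = -12704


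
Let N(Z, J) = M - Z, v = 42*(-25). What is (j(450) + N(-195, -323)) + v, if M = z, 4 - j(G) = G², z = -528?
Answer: -203879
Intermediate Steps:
v = -1050
j(G) = 4 - G²
M = -528
N(Z, J) = -528 - Z
(j(450) + N(-195, -323)) + v = ((4 - 1*450²) + (-528 - 1*(-195))) - 1050 = ((4 - 1*202500) + (-528 + 195)) - 1050 = ((4 - 202500) - 333) - 1050 = (-202496 - 333) - 1050 = -202829 - 1050 = -203879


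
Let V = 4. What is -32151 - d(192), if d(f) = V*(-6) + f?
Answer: -32319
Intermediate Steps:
d(f) = -24 + f (d(f) = 4*(-6) + f = -24 + f)
-32151 - d(192) = -32151 - (-24 + 192) = -32151 - 1*168 = -32151 - 168 = -32319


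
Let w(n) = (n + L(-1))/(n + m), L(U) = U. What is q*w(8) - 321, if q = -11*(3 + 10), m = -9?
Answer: 680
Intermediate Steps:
q = -143 (q = -11*13 = -143)
w(n) = (-1 + n)/(-9 + n) (w(n) = (n - 1)/(n - 9) = (-1 + n)/(-9 + n))
q*w(8) - 321 = -143*(-1 + 8)/(-9 + 8) - 321 = -143*7/(-1) - 321 = -(-143)*7 - 321 = -143*(-7) - 321 = 1001 - 321 = 680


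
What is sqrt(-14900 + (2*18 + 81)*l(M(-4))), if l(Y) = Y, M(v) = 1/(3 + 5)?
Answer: I*sqrt(238166)/4 ≈ 122.01*I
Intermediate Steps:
M(v) = 1/8
sqrt(-14900 + (2*18 + 81)*l(M(-4))) = sqrt(-14900 + (2*18 + 81)*(1/8)) = sqrt(-14900 + (36 + 81)*(1/8)) = sqrt(-14900 + 117*(1/8)) = sqrt(-14900 + 117/8) = sqrt(-119083/8) = I*sqrt(238166)/4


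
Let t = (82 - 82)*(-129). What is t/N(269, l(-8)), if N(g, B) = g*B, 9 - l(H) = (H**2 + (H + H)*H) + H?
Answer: 0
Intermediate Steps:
l(H) = 9 - H - 3*H**2 (l(H) = 9 - ((H**2 + (H + H)*H) + H) = 9 - ((H**2 + (2*H)*H) + H) = 9 - ((H**2 + 2*H**2) + H) = 9 - (3*H**2 + H) = 9 - (H + 3*H**2) = 9 + (-H - 3*H**2) = 9 - H - 3*H**2)
N(g, B) = B*g
t = 0 (t = 0*(-129) = 0)
t/N(269, l(-8)) = 0/(((9 - 1*(-8) - 3*(-8)**2)*269)) = 0/(((9 + 8 - 3*64)*269)) = 0/(((9 + 8 - 192)*269)) = 0/((-175*269)) = 0/(-47075) = 0*(-1/47075) = 0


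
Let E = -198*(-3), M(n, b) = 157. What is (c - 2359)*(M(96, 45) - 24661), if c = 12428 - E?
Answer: -232175400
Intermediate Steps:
E = 594
c = 11834 (c = 12428 - 1*594 = 12428 - 594 = 11834)
(c - 2359)*(M(96, 45) - 24661) = (11834 - 2359)*(157 - 24661) = 9475*(-24504) = -232175400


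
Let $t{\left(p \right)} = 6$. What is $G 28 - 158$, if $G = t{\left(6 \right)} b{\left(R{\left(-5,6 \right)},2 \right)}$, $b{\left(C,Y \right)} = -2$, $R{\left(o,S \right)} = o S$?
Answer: $-494$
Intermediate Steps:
$R{\left(o,S \right)} = S o$
$G = -12$ ($G = 6 \left(-2\right) = -12$)
$G 28 - 158 = \left(-12\right) 28 - 158 = -336 - 158 = -494$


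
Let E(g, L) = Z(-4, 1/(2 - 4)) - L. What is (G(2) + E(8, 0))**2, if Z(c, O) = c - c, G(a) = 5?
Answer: 25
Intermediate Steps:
Z(c, O) = 0
E(g, L) = -L (E(g, L) = 0 - L = -L)
(G(2) + E(8, 0))**2 = (5 - 1*0)**2 = (5 + 0)**2 = 5**2 = 25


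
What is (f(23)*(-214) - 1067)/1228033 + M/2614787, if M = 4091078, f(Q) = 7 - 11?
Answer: 5023427069517/3211044723971 ≈ 1.5644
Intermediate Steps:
f(Q) = -4
(f(23)*(-214) - 1067)/1228033 + M/2614787 = (-4*(-214) - 1067)/1228033 + 4091078/2614787 = (856 - 1067)*(1/1228033) + 4091078*(1/2614787) = -211*1/1228033 + 4091078/2614787 = -211/1228033 + 4091078/2614787 = 5023427069517/3211044723971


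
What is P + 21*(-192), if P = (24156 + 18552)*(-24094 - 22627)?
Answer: -1995364500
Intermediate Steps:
P = -1995360468 (P = 42708*(-46721) = -1995360468)
P + 21*(-192) = -1995360468 + 21*(-192) = -1995360468 - 4032 = -1995364500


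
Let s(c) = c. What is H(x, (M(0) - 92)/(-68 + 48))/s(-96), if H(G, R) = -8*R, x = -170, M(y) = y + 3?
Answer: 89/240 ≈ 0.37083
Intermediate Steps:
M(y) = 3 + y
H(x, (M(0) - 92)/(-68 + 48))/s(-96) = -8*((3 + 0) - 92)/(-68 + 48)/(-96) = -8*(3 - 92)/(-20)*(-1/96) = -(-712)*(-1)/20*(-1/96) = -8*89/20*(-1/96) = -178/5*(-1/96) = 89/240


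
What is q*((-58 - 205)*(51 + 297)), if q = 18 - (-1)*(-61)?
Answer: 3935532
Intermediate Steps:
q = -43 (q = 18 - 1*61 = 18 - 61 = -43)
q*((-58 - 205)*(51 + 297)) = -43*(-58 - 205)*(51 + 297) = -(-11309)*348 = -43*(-91524) = 3935532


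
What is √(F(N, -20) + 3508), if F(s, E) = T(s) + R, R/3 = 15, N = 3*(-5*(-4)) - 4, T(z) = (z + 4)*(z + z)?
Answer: √10273 ≈ 101.36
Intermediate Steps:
T(z) = 2*z*(4 + z) (T(z) = (4 + z)*(2*z) = 2*z*(4 + z))
N = 56 (N = 3*20 - 4 = 60 - 4 = 56)
R = 45 (R = 3*15 = 45)
F(s, E) = 45 + 2*s*(4 + s) (F(s, E) = 2*s*(4 + s) + 45 = 45 + 2*s*(4 + s))
√(F(N, -20) + 3508) = √((45 + 2*56*(4 + 56)) + 3508) = √((45 + 2*56*60) + 3508) = √((45 + 6720) + 3508) = √(6765 + 3508) = √10273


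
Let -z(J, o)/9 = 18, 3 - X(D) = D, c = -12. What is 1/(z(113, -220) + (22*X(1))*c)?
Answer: -1/690 ≈ -0.0014493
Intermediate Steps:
X(D) = 3 - D
z(J, o) = -162 (z(J, o) = -9*18 = -162)
1/(z(113, -220) + (22*X(1))*c) = 1/(-162 + (22*(3 - 1*1))*(-12)) = 1/(-162 + (22*(3 - 1))*(-12)) = 1/(-162 + (22*2)*(-12)) = 1/(-162 + 44*(-12)) = 1/(-162 - 528) = 1/(-690) = -1/690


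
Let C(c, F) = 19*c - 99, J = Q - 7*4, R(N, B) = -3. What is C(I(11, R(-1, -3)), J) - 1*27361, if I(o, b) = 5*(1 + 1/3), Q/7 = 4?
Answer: -82000/3 ≈ -27333.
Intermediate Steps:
Q = 28 (Q = 7*4 = 28)
J = 0 (J = 28 - 7*4 = 28 - 28 = 0)
I(o, b) = 20/3 (I(o, b) = 5*(1 + ⅓) = 5*(4/3) = 20/3)
C(c, F) = -99 + 19*c
C(I(11, R(-1, -3)), J) - 1*27361 = (-99 + 19*(20/3)) - 1*27361 = (-99 + 380/3) - 27361 = 83/3 - 27361 = -82000/3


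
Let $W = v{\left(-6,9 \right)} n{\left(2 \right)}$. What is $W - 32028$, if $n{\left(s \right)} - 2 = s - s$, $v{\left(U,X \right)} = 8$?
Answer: $-32012$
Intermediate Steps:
$n{\left(s \right)} = 2$ ($n{\left(s \right)} = 2 + \left(s - s\right) = 2 + 0 = 2$)
$W = 16$ ($W = 8 \cdot 2 = 16$)
$W - 32028 = 16 - 32028 = -32012$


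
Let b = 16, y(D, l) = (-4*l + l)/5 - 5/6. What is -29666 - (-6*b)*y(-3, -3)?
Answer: -147866/5 ≈ -29573.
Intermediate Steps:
y(D, l) = -⅚ - 3*l/5 (y(D, l) = -3*l*(⅕) - 5*⅙ = -3*l/5 - ⅚ = -⅚ - 3*l/5)
-29666 - (-6*b)*y(-3, -3) = -29666 - (-6*16)*(-⅚ - ⅗*(-3)) = -29666 - (-96)*(-⅚ + 9/5) = -29666 - (-96)*29/30 = -29666 - 1*(-464/5) = -29666 + 464/5 = -147866/5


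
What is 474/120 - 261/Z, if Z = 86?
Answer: 787/860 ≈ 0.91512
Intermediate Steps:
474/120 - 261/Z = 474/120 - 261/86 = 474*(1/120) - 261*1/86 = 79/20 - 261/86 = 787/860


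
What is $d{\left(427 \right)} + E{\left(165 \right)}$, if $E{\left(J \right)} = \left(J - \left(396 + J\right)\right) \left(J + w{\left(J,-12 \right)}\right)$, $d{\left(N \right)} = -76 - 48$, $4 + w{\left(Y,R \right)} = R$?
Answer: $-59128$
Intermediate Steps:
$w{\left(Y,R \right)} = -4 + R$
$d{\left(N \right)} = -124$ ($d{\left(N \right)} = -76 - 48 = -124$)
$E{\left(J \right)} = 6336 - 396 J$ ($E{\left(J \right)} = \left(J - \left(396 + J\right)\right) \left(J - 16\right) = - 396 \left(J - 16\right) = - 396 \left(-16 + J\right) = 6336 - 396 J$)
$d{\left(427 \right)} + E{\left(165 \right)} = -124 + \left(6336 - 65340\right) = -124 - 59004 = -59128$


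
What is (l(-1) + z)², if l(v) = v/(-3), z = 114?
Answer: 117649/9 ≈ 13072.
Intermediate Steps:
l(v) = -v/3 (l(v) = v*(-⅓) = -v/3)
(l(-1) + z)² = (-⅓*(-1) + 114)² = (⅓ + 114)² = (343/3)² = 117649/9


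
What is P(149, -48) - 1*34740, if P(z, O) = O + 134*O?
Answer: -41220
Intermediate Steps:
P(z, O) = 135*O
P(149, -48) - 1*34740 = 135*(-48) - 1*34740 = -6480 - 34740 = -41220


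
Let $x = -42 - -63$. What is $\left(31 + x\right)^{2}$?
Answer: $2704$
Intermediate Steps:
$x = 21$ ($x = -42 + 63 = 21$)
$\left(31 + x\right)^{2} = \left(31 + 21\right)^{2} = 52^{2} = 2704$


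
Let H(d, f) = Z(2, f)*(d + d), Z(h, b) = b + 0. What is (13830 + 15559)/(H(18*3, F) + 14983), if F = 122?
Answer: 29389/28159 ≈ 1.0437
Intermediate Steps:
Z(h, b) = b
H(d, f) = 2*d*f (H(d, f) = f*(d + d) = f*(2*d) = 2*d*f)
(13830 + 15559)/(H(18*3, F) + 14983) = (13830 + 15559)/(2*(18*3)*122 + 14983) = 29389/(2*54*122 + 14983) = 29389/(13176 + 14983) = 29389/28159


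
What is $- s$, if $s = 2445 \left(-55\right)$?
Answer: $134475$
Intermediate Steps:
$s = -134475$
$- s = \left(-1\right) \left(-134475\right) = 134475$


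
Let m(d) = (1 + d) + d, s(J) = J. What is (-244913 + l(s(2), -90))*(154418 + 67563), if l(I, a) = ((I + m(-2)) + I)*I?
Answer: -54365588691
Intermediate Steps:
m(d) = 1 + 2*d
l(I, a) = I*(-3 + 2*I) (l(I, a) = ((I + (1 + 2*(-2))) + I)*I = ((I + (1 - 4)) + I)*I = ((I - 3) + I)*I = ((-3 + I) + I)*I = (-3 + 2*I)*I = I*(-3 + 2*I))
(-244913 + l(s(2), -90))*(154418 + 67563) = (-244913 + 2*(-3 + 2*2))*(154418 + 67563) = (-244913 + 2*(-3 + 4))*221981 = (-244913 + 2*1)*221981 = (-244913 + 2)*221981 = -244911*221981 = -54365588691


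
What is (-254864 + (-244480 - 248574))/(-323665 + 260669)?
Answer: 373959/31498 ≈ 11.872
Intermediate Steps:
(-254864 + (-244480 - 248574))/(-323665 + 260669) = (-254864 - 493054)/(-62996) = -747918*(-1/62996) = 373959/31498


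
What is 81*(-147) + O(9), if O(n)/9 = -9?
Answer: -11988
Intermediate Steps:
O(n) = -81 (O(n) = 9*(-9) = -81)
81*(-147) + O(9) = 81*(-147) - 81 = -11907 - 81 = -11988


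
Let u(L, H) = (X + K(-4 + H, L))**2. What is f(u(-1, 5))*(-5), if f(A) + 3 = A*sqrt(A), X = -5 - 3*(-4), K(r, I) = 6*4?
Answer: -148940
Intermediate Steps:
K(r, I) = 24
X = 7 (X = -5 + 12 = 7)
u(L, H) = 961 (u(L, H) = (7 + 24)**2 = 31**2 = 961)
f(A) = -3 + A**(3/2) (f(A) = -3 + A*sqrt(A) = -3 + A**(3/2))
f(u(-1, 5))*(-5) = (-3 + 961**(3/2))*(-5) = (-3 + 29791)*(-5) = 29788*(-5) = -148940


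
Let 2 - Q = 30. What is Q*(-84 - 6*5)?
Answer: 3192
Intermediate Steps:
Q = -28 (Q = 2 - 1*30 = 2 - 30 = -28)
Q*(-84 - 6*5) = -28*(-84 - 6*5) = -28*(-84 - 30) = -28*(-114) = 3192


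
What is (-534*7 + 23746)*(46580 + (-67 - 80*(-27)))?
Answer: 973849384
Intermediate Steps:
(-534*7 + 23746)*(46580 + (-67 - 80*(-27))) = (-3738 + 23746)*(46580 + (-67 + 2160)) = 20008*(46580 + 2093) = 20008*48673 = 973849384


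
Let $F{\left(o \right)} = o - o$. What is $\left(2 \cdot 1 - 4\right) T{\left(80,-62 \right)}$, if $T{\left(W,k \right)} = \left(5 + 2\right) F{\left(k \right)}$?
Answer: $0$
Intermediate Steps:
$F{\left(o \right)} = 0$
$T{\left(W,k \right)} = 0$ ($T{\left(W,k \right)} = \left(5 + 2\right) 0 = 7 \cdot 0 = 0$)
$\left(2 \cdot 1 - 4\right) T{\left(80,-62 \right)} = \left(2 \cdot 1 - 4\right) 0 = \left(2 - 4\right) 0 = \left(-2\right) 0 = 0$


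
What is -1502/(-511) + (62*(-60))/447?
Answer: -409842/76139 ≈ -5.3828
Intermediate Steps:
-1502/(-511) + (62*(-60))/447 = -1502*(-1/511) - 3720*1/447 = 1502/511 - 1240/149 = -409842/76139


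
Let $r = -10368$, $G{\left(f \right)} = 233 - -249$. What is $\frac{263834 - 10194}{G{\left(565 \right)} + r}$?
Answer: $- \frac{126820}{4943} \approx -25.656$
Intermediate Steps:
$G{\left(f \right)} = 482$ ($G{\left(f \right)} = 233 + 249 = 482$)
$\frac{263834 - 10194}{G{\left(565 \right)} + r} = \frac{263834 - 10194}{482 - 10368} = \frac{263834 + \left(-16264 + 6070\right)}{-9886} = \left(263834 - 10194\right) \left(- \frac{1}{9886}\right) = 253640 \left(- \frac{1}{9886}\right) = - \frac{126820}{4943}$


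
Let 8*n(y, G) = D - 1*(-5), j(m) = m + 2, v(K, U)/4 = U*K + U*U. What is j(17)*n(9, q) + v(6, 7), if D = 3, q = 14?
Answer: 383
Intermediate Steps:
v(K, U) = 4*U² + 4*K*U (v(K, U) = 4*(U*K + U*U) = 4*(K*U + U²) = 4*(U² + K*U) = 4*U² + 4*K*U)
j(m) = 2 + m
n(y, G) = 1 (n(y, G) = (3 - 1*(-5))/8 = (3 + 5)/8 = (⅛)*8 = 1)
j(17)*n(9, q) + v(6, 7) = (2 + 17)*1 + 4*7*(6 + 7) = 19*1 + 4*7*13 = 19 + 364 = 383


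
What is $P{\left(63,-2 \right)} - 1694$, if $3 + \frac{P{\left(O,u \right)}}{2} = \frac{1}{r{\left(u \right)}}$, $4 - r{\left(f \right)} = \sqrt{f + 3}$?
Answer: $- \frac{5098}{3} \approx -1699.3$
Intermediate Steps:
$r{\left(f \right)} = 4 - \sqrt{3 + f}$ ($r{\left(f \right)} = 4 - \sqrt{f + 3} = 4 - \sqrt{3 + f}$)
$P{\left(O,u \right)} = -6 + \frac{2}{4 - \sqrt{3 + u}}$
$P{\left(63,-2 \right)} - 1694 = \frac{2 \left(11 - 3 \sqrt{3 - 2}\right)}{-4 + \sqrt{3 - 2}} - 1694 = \frac{2 \left(11 - 3 \sqrt{1}\right)}{-4 + \sqrt{1}} - 1694 = \frac{2 \left(11 - 3\right)}{-4 + 1} - 1694 = \frac{2 \left(11 - 3\right)}{-3} - 1694 = 2 \left(- \frac{1}{3}\right) 8 - 1694 = - \frac{16}{3} - 1694 = - \frac{5098}{3}$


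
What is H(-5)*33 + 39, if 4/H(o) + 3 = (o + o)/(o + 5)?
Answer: 39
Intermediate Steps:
H(o) = 4/(-3 + 2*o/(5 + o)) (H(o) = 4/(-3 + (o + o)/(o + 5)) = 4/(-3 + (2*o)/(5 + o)) = 4/(-3 + 2*o/(5 + o)))
H(-5)*33 + 39 = (4*(-5 - 1*(-5))/(15 - 5))*33 + 39 = (4*(-5 + 5)/10)*33 + 39 = (4*(⅒)*0)*33 + 39 = 0*33 + 39 = 0 + 39 = 39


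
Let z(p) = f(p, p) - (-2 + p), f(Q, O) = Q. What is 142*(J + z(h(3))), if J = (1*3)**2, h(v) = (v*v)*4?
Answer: 1562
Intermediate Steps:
h(v) = 4*v**2 (h(v) = v**2*4 = 4*v**2)
z(p) = 2 (z(p) = p - (-2 + p) = p + (2 - p) = 2)
J = 9 (J = 3**2 = 9)
142*(J + z(h(3))) = 142*(9 + 2) = 142*11 = 1562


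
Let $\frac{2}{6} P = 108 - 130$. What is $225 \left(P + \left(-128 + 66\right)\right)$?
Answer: $-28800$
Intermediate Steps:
$P = -66$ ($P = 3 \left(108 - 130\right) = 3 \left(-22\right) = -66$)
$225 \left(P + \left(-128 + 66\right)\right) = 225 \left(-66 + \left(-128 + 66\right)\right) = 225 \left(-66 - 62\right) = 225 \left(-128\right) = -28800$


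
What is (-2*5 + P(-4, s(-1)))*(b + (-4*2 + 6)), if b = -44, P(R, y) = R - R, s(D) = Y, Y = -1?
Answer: 460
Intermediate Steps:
s(D) = -1
P(R, y) = 0
(-2*5 + P(-4, s(-1)))*(b + (-4*2 + 6)) = (-2*5 + 0)*(-44 + (-4*2 + 6)) = (-10 + 0)*(-44 + (-8 + 6)) = -10*(-44 - 2) = -10*(-46) = 460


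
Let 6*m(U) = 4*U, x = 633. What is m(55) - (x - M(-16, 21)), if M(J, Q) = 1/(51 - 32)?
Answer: -33988/57 ≈ -596.28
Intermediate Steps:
M(J, Q) = 1/19
m(U) = 2*U/3 (m(U) = (4*U)/6 = 2*U/3)
m(55) - (x - M(-16, 21)) = (⅔)*55 - (633 - 1*1/19) = 110/3 - (633 - 1/19) = 110/3 - 1*12026/19 = 110/3 - 12026/19 = -33988/57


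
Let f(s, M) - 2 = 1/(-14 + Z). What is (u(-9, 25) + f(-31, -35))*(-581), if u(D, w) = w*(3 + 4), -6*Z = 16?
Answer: -5140107/50 ≈ -1.0280e+5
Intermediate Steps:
Z = -8/3 (Z = -⅙*16 = -8/3 ≈ -2.6667)
u(D, w) = 7*w (u(D, w) = w*7 = 7*w)
f(s, M) = 97/50 (f(s, M) = 2 + 1/(-14 - 8/3) = 2 + 1/(-50/3) = 2 - 3/50 = 97/50)
(u(-9, 25) + f(-31, -35))*(-581) = (7*25 + 97/50)*(-581) = (175 + 97/50)*(-581) = (8847/50)*(-581) = -5140107/50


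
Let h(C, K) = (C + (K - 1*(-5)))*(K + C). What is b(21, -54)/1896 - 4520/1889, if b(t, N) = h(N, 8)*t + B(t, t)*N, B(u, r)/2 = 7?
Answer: 10802955/596924 ≈ 18.098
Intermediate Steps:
h(C, K) = (C + K)*(5 + C + K) (h(C, K) = (C + (K + 5))*(C + K) = (C + (5 + K))*(C + K) = (5 + C + K)*(C + K) = (C + K)*(5 + C + K))
B(u, r) = 14 (B(u, r) = 2*7 = 14)
b(t, N) = 14*N + t*(104 + N² + 21*N) (b(t, N) = (N² + 8² + 5*N + 5*8 + 2*N*8)*t + 14*N = (N² + 64 + 5*N + 40 + 16*N)*t + 14*N = (104 + N² + 21*N)*t + 14*N = t*(104 + N² + 21*N) + 14*N = 14*N + t*(104 + N² + 21*N))
b(21, -54)/1896 - 4520/1889 = (14*(-54) + 21*(104 + (-54)² + 21*(-54)))/1896 - 4520/1889 = (-756 + 21*(104 + 2916 - 1134))*(1/1896) - 4520*1/1889 = (-756 + 21*1886)*(1/1896) - 4520/1889 = (-756 + 39606)*(1/1896) - 4520/1889 = 38850*(1/1896) - 4520/1889 = 6475/316 - 4520/1889 = 10802955/596924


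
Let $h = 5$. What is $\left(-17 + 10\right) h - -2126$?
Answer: $2091$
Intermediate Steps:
$\left(-17 + 10\right) h - -2126 = \left(-17 + 10\right) 5 - -2126 = \left(-7\right) 5 + 2126 = -35 + 2126 = 2091$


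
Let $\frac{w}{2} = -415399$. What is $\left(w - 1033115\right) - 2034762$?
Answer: $-3898675$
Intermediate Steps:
$w = -830798$ ($w = 2 \left(-415399\right) = -830798$)
$\left(w - 1033115\right) - 2034762 = \left(-830798 - 1033115\right) - 2034762 = -1863913 - 2034762 = -3898675$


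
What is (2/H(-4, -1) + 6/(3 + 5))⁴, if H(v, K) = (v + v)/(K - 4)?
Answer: 16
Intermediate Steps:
H(v, K) = 2*v/(-4 + K) (H(v, K) = (2*v)/(-4 + K) = 2*v/(-4 + K))
(2/H(-4, -1) + 6/(3 + 5))⁴ = (2/((2*(-4)/(-4 - 1))) + 6/(3 + 5))⁴ = (2/((2*(-4)/(-5))) + 6/8)⁴ = (2/((2*(-4)*(-⅕))) + 6*(⅛))⁴ = (2/(8/5) + ¾)⁴ = (2*(5/8) + ¾)⁴ = (5/4 + ¾)⁴ = 2⁴ = 16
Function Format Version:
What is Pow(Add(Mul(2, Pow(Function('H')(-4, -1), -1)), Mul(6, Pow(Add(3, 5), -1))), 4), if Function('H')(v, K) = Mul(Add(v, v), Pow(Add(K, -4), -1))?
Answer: 16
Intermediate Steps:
Function('H')(v, K) = Mul(2, v, Pow(Add(-4, K), -1)) (Function('H')(v, K) = Mul(Mul(2, v), Pow(Add(-4, K), -1)) = Mul(2, v, Pow(Add(-4, K), -1)))
Pow(Add(Mul(2, Pow(Function('H')(-4, -1), -1)), Mul(6, Pow(Add(3, 5), -1))), 4) = Pow(Add(Mul(2, Pow(Mul(2, -4, Pow(Add(-4, -1), -1)), -1)), Mul(6, Pow(Add(3, 5), -1))), 4) = Pow(Add(Mul(2, Pow(Mul(2, -4, Pow(-5, -1)), -1)), Mul(6, Pow(8, -1))), 4) = Pow(Add(Mul(2, Pow(Mul(2, -4, Rational(-1, 5)), -1)), Mul(6, Rational(1, 8))), 4) = Pow(Add(Mul(2, Pow(Rational(8, 5), -1)), Rational(3, 4)), 4) = Pow(Add(Mul(2, Rational(5, 8)), Rational(3, 4)), 4) = Pow(Add(Rational(5, 4), Rational(3, 4)), 4) = Pow(2, 4) = 16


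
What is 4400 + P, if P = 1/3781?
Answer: 16636401/3781 ≈ 4400.0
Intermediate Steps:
P = 1/3781 ≈ 0.00026448
4400 + P = 4400 + 1/3781 = 16636401/3781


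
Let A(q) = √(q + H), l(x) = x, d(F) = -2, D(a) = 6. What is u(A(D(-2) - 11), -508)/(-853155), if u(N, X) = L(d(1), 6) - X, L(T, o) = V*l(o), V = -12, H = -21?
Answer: -436/853155 ≈ -0.00051104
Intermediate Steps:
L(T, o) = -12*o
A(q) = √(-21 + q) (A(q) = √(q - 21) = √(-21 + q))
u(N, X) = -72 - X (u(N, X) = -12*6 - X = -72 - X)
u(A(D(-2) - 11), -508)/(-853155) = (-72 - 1*(-508))/(-853155) = (-72 + 508)*(-1/853155) = 436*(-1/853155) = -436/853155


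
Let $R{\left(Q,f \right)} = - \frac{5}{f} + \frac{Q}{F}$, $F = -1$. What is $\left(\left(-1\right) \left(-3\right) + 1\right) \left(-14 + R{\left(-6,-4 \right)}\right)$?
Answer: $-27$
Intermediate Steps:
$R{\left(Q,f \right)} = - Q - \frac{5}{f}$ ($R{\left(Q,f \right)} = - \frac{5}{f} + \frac{Q}{-1} = - \frac{5}{f} + Q \left(-1\right) = - \frac{5}{f} - Q = - Q - \frac{5}{f}$)
$\left(\left(-1\right) \left(-3\right) + 1\right) \left(-14 + R{\left(-6,-4 \right)}\right) = \left(\left(-1\right) \left(-3\right) + 1\right) \left(-14 - \left(-6 + \frac{5}{-4}\right)\right) = \left(3 + 1\right) \left(-14 + \left(6 - - \frac{5}{4}\right)\right) = 4 \left(-14 + \left(6 + \frac{5}{4}\right)\right) = 4 \left(-14 + \frac{29}{4}\right) = 4 \left(- \frac{27}{4}\right) = -27$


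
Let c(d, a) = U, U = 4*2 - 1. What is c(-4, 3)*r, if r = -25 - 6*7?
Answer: -469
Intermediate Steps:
U = 7 (U = 8 - 1 = 7)
r = -67 (r = -25 - 42 = -67)
c(d, a) = 7
c(-4, 3)*r = 7*(-67) = -469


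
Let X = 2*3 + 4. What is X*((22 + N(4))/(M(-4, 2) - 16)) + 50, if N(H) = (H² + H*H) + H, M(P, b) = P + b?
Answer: 160/9 ≈ 17.778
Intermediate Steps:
N(H) = H + 2*H² (N(H) = (H² + H²) + H = 2*H² + H = H + 2*H²)
X = 10 (X = 6 + 4 = 10)
X*((22 + N(4))/(M(-4, 2) - 16)) + 50 = 10*((22 + 4*(1 + 2*4))/((-4 + 2) - 16)) + 50 = 10*((22 + 4*(1 + 8))/(-2 - 16)) + 50 = 10*((22 + 4*9)/(-18)) + 50 = 10*((22 + 36)*(-1/18)) + 50 = 10*(58*(-1/18)) + 50 = 10*(-29/9) + 50 = -290/9 + 50 = 160/9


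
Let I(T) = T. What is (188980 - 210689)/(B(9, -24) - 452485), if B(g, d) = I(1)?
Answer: 21709/452484 ≈ 0.047977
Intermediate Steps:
B(g, d) = 1
(188980 - 210689)/(B(9, -24) - 452485) = (188980 - 210689)/(1 - 452485) = -21709/(-452484) = -21709*(-1/452484) = 21709/452484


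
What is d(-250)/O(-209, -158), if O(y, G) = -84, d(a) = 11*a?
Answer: 1375/42 ≈ 32.738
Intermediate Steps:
d(-250)/O(-209, -158) = (11*(-250))/(-84) = -2750*(-1/84) = 1375/42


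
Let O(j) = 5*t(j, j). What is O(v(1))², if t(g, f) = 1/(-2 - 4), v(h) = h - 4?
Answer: 25/36 ≈ 0.69444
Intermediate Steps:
v(h) = -4 + h
t(g, f) = -⅙ (t(g, f) = 1/(-6) = -⅙)
O(j) = -⅚ (O(j) = 5*(-⅙) = -⅚)
O(v(1))² = (-⅚)² = 25/36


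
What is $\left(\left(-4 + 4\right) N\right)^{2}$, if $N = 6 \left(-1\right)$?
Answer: $0$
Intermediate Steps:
$N = -6$
$\left(\left(-4 + 4\right) N\right)^{2} = \left(\left(-4 + 4\right) \left(-6\right)\right)^{2} = \left(0 \left(-6\right)\right)^{2} = 0^{2} = 0$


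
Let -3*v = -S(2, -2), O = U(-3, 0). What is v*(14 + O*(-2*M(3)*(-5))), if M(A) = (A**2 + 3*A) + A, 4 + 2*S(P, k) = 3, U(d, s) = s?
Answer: -7/3 ≈ -2.3333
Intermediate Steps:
S(P, k) = -1/2 (S(P, k) = -2 + (1/2)*3 = -2 + 3/2 = -1/2)
M(A) = A**2 + 4*A
O = 0
v = -1/6 (v = -(-1)*(-1)/(3*2) = -1/3*1/2 = -1/6 ≈ -0.16667)
v*(14 + O*(-2*M(3)*(-5))) = -(14 + 0*(-6*(4 + 3)*(-5)))/6 = -(14 + 0*(-6*7*(-5)))/6 = -(14 + 0*(-2*21*(-5)))/6 = -(14 + 0*(-42*(-5)))/6 = -(14 + 0*210)/6 = -(14 + 0)/6 = -1/6*14 = -7/3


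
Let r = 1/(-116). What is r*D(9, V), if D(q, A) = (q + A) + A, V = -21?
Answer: 33/116 ≈ 0.28448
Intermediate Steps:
D(q, A) = q + 2*A (D(q, A) = (A + q) + A = q + 2*A)
r = -1/116 ≈ -0.0086207
r*D(9, V) = -(9 + 2*(-21))/116 = -(9 - 42)/116 = -1/116*(-33) = 33/116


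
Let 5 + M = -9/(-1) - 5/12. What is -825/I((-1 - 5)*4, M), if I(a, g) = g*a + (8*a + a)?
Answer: 825/302 ≈ 2.7318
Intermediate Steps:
M = 43/12 (M = -5 + (-9/(-1) - 5/12) = -5 + (-9*(-1) - 5*1/12) = -5 + (9 - 5/12) = -5 + 103/12 = 43/12 ≈ 3.5833)
I(a, g) = 9*a + a*g (I(a, g) = a*g + 9*a = 9*a + a*g)
-825/I((-1 - 5)*4, M) = -825*1/(4*(-1 - 5)*(9 + 43/12)) = -825/(-6*4*(151/12)) = -825/((-24*151/12)) = -825/(-302) = -825*(-1/302) = 825/302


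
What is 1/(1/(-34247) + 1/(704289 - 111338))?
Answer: -20306792897/558704 ≈ -36346.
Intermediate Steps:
1/(1/(-34247) + 1/(704289 - 111338)) = 1/(-1/34247 + 1/592951) = 1/(-558704/20306792897) = -20306792897/558704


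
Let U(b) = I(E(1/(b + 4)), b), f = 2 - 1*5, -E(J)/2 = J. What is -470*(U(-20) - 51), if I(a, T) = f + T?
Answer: 34780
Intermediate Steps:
E(J) = -2*J
f = -3 (f = 2 - 5 = -3)
I(a, T) = -3 + T
U(b) = -3 + b
-470*(U(-20) - 51) = -470*((-3 - 20) - 51) = -470*(-23 - 51) = -470*(-74) = 34780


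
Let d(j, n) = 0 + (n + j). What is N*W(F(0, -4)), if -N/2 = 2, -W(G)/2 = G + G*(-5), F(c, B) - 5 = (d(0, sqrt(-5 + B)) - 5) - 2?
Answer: 64 - 96*I ≈ 64.0 - 96.0*I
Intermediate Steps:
d(j, n) = j + n (d(j, n) = 0 + (j + n) = j + n)
F(c, B) = -2 + sqrt(-5 + B) (F(c, B) = 5 + (((0 + sqrt(-5 + B)) - 5) - 2) = 5 + ((sqrt(-5 + B) - 5) - 2) = 5 + ((-5 + sqrt(-5 + B)) - 2) = 5 + (-7 + sqrt(-5 + B)) = -2 + sqrt(-5 + B))
W(G) = 8*G (W(G) = -2*(G + G*(-5)) = -2*(G - 5*G) = -(-8)*G = 8*G)
N = -4 (N = -2*2 = -4)
N*W(F(0, -4)) = -32*(-2 + sqrt(-5 - 4)) = -32*(-2 + sqrt(-9)) = -32*(-2 + 3*I) = -4*(-16 + 24*I) = 64 - 96*I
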